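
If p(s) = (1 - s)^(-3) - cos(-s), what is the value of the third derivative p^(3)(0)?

Combine the two series term by term.
The coefficient of s^3 in the expansion is 10, so p′′′(0) = 3! * (10) = 60.

60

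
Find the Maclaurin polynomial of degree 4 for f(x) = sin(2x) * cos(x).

Multiply the two series term by term and collect like powers.
[x^0] = 0;  [x^1] = 2;  [x^2] = 0;  [x^3] = -7/3;  [x^4] = 0.

-7*x^3/3 + 2*x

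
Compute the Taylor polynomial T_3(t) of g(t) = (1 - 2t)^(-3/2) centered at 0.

g(0) = 1
g′(0) = 3
g′′(0) = 15
g′′′(0) = 105

35*t^3/2 + 15*t^2/2 + 3*t + 1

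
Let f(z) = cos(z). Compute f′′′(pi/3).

The coefficient of (z - pi/3)^3 in the expansion is sqrt(3)/12, so f′′′(pi/3) = 3! * (sqrt(3)/12) = sqrt(3)/2.

sqrt(3)/2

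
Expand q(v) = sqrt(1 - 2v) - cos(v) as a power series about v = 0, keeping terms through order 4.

Expand each term separately and add.
q(0) = 0
q′(0) = -1
q′′(0) = 0
q′′′(0) = -3
q^(4)(0) = -16
Then c_k = q^(k)(0)/k! gives each Taylor coefficient.

-2*v^4/3 - v^3/2 - v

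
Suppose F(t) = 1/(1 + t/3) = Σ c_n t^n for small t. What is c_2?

1/9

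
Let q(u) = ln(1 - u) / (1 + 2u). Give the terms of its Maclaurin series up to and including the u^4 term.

Multiply the two series term by term and collect like powers.

77*u^4/12 - 10*u^3/3 + 3*u^2/2 - u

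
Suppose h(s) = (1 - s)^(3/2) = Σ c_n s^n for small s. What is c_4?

3/128

c_4 = h^(4)(0)/4! = 3/128.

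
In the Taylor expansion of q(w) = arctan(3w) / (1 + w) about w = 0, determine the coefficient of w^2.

-3

Expand each factor separately, then convolve coefficients.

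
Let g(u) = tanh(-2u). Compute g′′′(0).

16

Use the known series and substitute for the argument.
The coefficient of u^3 in the expansion is 8/3, so g′′′(0) = 3! * (8/3) = 16.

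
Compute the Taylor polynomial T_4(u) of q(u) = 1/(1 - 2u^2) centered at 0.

4*u^4 + 2*u^2 + 1

Apply the Taylor formula c_k = f^(k)(a)/k!.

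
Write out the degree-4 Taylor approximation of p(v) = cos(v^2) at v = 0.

p(0) = 1
p′(0) = 0
p′′(0) = 0
p′′′(0) = 0
p^(4)(0) = -12
Then c_k = p^(k)(0)/k! gives each Taylor coefficient.

1 - v^4/2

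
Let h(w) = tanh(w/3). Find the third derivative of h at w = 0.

From the series, [w^3] h = -1/81; multiply by 3! = 6 to get -2/27.

-2/27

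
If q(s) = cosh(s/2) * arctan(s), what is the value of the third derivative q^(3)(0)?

-5/4

Expand each factor separately, then convolve coefficients.
From the series, [s^3] q = -5/24; multiply by 3! = 6 to get -5/4.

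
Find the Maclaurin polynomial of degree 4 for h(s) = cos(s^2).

Use the known series and substitute for the argument.
h(0) = 1
h′(0) = 0
h′′(0) = 0
h′′′(0) = 0
h^(4)(0) = -12

1 - s^4/2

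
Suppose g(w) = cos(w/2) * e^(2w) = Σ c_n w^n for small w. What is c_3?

Write out both Maclaurin series and multiply, keeping only the needed powers.
[w^0] = 1;  [w^1] = 2;  [w^2] = 15/8;  [w^3] = 13/12.

13/12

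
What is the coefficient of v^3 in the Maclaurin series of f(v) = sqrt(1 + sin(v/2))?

Let u equal the inner series; expand the outer function in u and truncate.
f(0) = 1
f′(0) = 1/4
f′′(0) = -1/16
f′′′(0) = -1/64
Dividing each by k! gives the coefficients c_0, ..., c_3.

-1/384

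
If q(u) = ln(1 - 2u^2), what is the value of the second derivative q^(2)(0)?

-4

From the series, [u^2] q = -2; multiply by 2! = 2 to get -4.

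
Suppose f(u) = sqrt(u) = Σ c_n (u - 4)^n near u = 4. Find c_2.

-1/64

Compute the successive derivatives at the expansion point and divide by k!.
f(4) = 2
f′(4) = 1/4
f′′(4) = -1/32
The Taylor polynomial is Σ f^(k)(4)/k! · (u - 4)^k.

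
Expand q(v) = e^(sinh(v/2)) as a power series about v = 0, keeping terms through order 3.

Compose series: expand the inner function first, then feed it into the outer expansion.
[v^0] = 1;  [v^1] = 1/2;  [v^2] = 1/8;  [v^3] = 1/24.

v^3/24 + v^2/8 + v/2 + 1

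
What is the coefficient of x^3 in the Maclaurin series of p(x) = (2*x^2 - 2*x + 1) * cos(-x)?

Shift and add copies of the series according to the polynomial's terms.
p(0) = 1
p′(0) = -2
p′′(0) = 3
p′′′(0) = 6

1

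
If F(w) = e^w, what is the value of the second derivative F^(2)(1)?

The coefficient of (w - 1)^2 in the expansion is e/2, so F′′(1) = 2! * (e/2) = e.

e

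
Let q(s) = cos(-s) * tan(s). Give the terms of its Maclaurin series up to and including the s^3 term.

-s^3/6 + s

Multiply the two series term by term and collect like powers.
q(0) = 0
q′(0) = 1
q′′(0) = 0
q′′′(0) = -1
Then c_k = q^(k)(0)/k! gives each Taylor coefficient.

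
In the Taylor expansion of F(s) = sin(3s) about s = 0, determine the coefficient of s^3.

Apply the Taylor formula c_k = f^(k)(a)/k!.
[s^0] = 0;  [s^1] = 3;  [s^2] = 0;  [s^3] = -9/2.

-9/2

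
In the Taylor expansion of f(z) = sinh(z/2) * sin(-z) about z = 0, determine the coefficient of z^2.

Write out both Maclaurin series and multiply, keeping only the needed powers.
f(0) = 0
f′(0) = 0
f′′(0) = -1
The Taylor polynomial is Σ f^(k)(0)/k! · z^k.

-1/2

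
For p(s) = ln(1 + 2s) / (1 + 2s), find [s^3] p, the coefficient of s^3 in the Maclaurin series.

Write out both Maclaurin series and multiply, keeping only the needed powers.
p(0) = 0
p′(0) = 2
p′′(0) = -12
p′′′(0) = 88
Then c_k = p^(k)(0)/k! gives each Taylor coefficient.

44/3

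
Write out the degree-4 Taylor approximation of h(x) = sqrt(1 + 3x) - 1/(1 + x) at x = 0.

-533*x^4/128 + 43*x^3/16 - 17*x^2/8 + 5*x/2

Expand each term separately and add.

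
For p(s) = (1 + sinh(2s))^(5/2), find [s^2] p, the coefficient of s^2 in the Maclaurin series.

15/2

Let u equal the inner series; expand the outer function in u and truncate.
So c_2 = p′′(0)/2! = 15/2.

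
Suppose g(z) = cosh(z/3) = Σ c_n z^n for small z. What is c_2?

1/18

Differentiate repeatedly and evaluate at the center.
[z^0] = 1;  [z^1] = 0;  [z^2] = 1/18.
So c_2 = g′′(0)/2! = 1/18.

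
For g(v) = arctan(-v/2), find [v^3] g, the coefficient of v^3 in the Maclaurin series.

Differentiate repeatedly and evaluate at the center.
g(0) = 0
g′(0) = -1/2
g′′(0) = 0
g′′′(0) = 1/4
Dividing each by k! gives the coefficients c_0, ..., c_3.

1/24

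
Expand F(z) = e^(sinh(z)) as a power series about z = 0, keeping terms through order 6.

37*z^6/720 + z^5/10 + 5*z^4/24 + z^3/3 + z^2/2 + z + 1

Plug the Maclaurin series of the inner function into that of the outer and collect terms.
F(0) = 1
F′(0) = 1
F′′(0) = 1
F′′′(0) = 2
F^(4)(0) = 5
F^(5)(0) = 12
F^(6)(0) = 37
The Taylor polynomial is Σ F^(k)(0)/k! · z^k.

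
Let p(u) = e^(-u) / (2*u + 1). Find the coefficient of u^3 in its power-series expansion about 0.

-79/6

Multiply the numerator's expansion by the denominator's geometric series.
p(0) = 1
p′(0) = -3
p′′(0) = 13
p′′′(0) = -79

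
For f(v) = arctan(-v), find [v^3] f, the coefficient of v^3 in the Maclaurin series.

Differentiate repeatedly and evaluate at the center.
[v^0] = 0;  [v^1] = -1;  [v^2] = 0;  [v^3] = 1/3.

1/3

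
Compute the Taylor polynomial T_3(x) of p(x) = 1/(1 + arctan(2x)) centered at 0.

Compose series: expand the inner function first, then feed it into the outer expansion.

-16*x^3/3 + 4*x^2 - 2*x + 1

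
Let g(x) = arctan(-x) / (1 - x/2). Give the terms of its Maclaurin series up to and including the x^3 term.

Multiply the two series term by term and collect like powers.
[x^0] = 0;  [x^1] = -1;  [x^2] = -1/2;  [x^3] = 1/12.

x^3/12 - x^2/2 - x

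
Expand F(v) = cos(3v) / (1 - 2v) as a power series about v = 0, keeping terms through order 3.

Expand each factor separately, then convolve coefficients.
[v^0] = 1;  [v^1] = 2;  [v^2] = -1/2;  [v^3] = -1.

-v^3 - v^2/2 + 2*v + 1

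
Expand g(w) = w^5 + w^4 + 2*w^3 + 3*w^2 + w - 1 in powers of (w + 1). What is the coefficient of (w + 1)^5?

1

Compute the successive derivatives at the expansion point and divide by k!.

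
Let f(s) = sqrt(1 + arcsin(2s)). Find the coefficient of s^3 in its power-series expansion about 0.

7/6

Plug the Maclaurin series of the inner function into that of the outer and collect terms.
f(0) = 1
f′(0) = 1
f′′(0) = -1
f′′′(0) = 7
So c_3 = f′′′(0)/3! = 7/6.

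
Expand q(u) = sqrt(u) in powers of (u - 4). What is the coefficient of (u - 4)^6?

Differentiate repeatedly and evaluate at the center.

-21/2097152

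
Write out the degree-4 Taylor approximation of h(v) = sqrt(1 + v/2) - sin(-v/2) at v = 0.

Expand each term separately and add.
h(0) = 1
h′(0) = 3/4
h′′(0) = -1/16
h′′′(0) = -5/64
h^(4)(0) = -15/256
The Taylor polynomial is Σ h^(k)(0)/k! · v^k.

-5*v^4/2048 - 5*v^3/384 - v^2/32 + 3*v/4 + 1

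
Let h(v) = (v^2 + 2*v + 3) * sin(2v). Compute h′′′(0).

Shift and add copies of the series according to the polynomial's terms.
The coefficient of v^3 in the expansion is -2, so h′′′(0) = 3! * (-2) = -12.

-12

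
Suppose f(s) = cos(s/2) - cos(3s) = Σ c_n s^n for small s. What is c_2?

Combine the two series term by term.

35/8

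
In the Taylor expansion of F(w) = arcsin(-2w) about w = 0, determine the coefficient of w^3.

-4/3

[w^0] = 0;  [w^1] = -2;  [w^2] = 0;  [w^3] = -4/3.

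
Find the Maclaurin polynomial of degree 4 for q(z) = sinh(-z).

-z^3/6 - z

[z^0] = 0;  [z^1] = -1;  [z^2] = 0;  [z^3] = -1/6;  [z^4] = 0.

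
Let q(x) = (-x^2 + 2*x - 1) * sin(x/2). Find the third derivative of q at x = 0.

-23/8

Distribute the polynomial across the series and collect like powers.
The coefficient of x^3 in the expansion is -23/48, so q′′′(0) = 3! * (-23/48) = -23/8.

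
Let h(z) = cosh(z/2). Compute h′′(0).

1/4

From the series, [z^2] h = 1/8; multiply by 2! = 2 to get 1/4.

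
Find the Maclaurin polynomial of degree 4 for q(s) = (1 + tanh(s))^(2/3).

Compose series: expand the inner function first, then feed it into the outer expansion.
q(0) = 1
q′(0) = 2/3
q′′(0) = -2/9
q′′′(0) = -28/27
q^(4)(0) = 88/81

11*s^4/243 - 14*s^3/81 - s^2/9 + 2*s/3 + 1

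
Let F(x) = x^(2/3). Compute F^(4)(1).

From the series, [(x - 1)^4] F = -7/243; multiply by 4! = 24 to get -56/81.

-56/81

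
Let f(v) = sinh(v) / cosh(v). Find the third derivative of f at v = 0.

Divide the numerator series by the denominator series (power-series long division).
The coefficient of v^3 in the expansion is -1/3, so f′′′(0) = 3! * (-1/3) = -2.

-2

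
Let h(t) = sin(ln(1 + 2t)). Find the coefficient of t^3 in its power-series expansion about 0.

4/3

Let u equal the inner series; expand the outer function in u and truncate.
[t^0] = 0;  [t^1] = 2;  [t^2] = -2;  [t^3] = 4/3.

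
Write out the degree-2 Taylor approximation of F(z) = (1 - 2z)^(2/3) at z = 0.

[z^0] = 1;  [z^1] = -4/3;  [z^2] = -4/9.

-4*z^2/9 - 4*z/3 + 1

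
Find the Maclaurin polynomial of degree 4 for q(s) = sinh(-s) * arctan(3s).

Write out both Maclaurin series and multiply, keeping only the needed powers.
q(0) = 0
q′(0) = 0
q′′(0) = -6
q′′′(0) = 0
q^(4)(0) = 204

17*s^4/2 - 3*s^2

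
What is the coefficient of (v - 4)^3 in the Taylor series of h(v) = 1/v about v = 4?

-1/256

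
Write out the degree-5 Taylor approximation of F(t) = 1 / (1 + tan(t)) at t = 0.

-32*t^5/15 + 5*t^4/3 - 4*t^3/3 + t^2 - t + 1

Use the geometric series for the reciprocal, then substitute.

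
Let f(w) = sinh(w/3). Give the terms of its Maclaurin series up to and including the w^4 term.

f(0) = 0
f′(0) = 1/3
f′′(0) = 0
f′′′(0) = 1/27
f^(4)(0) = 0
Then c_k = f^(k)(0)/k! gives each Taylor coefficient.

w^3/162 + w/3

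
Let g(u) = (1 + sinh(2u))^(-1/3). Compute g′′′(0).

Plug the Maclaurin series of the inner function into that of the outer and collect terms.
The coefficient of u^3 in the expansion is -148/81, so g′′′(0) = 3! * (-148/81) = -296/27.

-296/27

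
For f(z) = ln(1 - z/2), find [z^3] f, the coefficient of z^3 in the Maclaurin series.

f(0) = 0
f′(0) = -1/2
f′′(0) = -1/4
f′′′(0) = -1/4
So c_3 = f′′′(0)/3! = -1/24.

-1/24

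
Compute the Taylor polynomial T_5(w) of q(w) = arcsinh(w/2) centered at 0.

3*w^5/1280 - w^3/48 + w/2

q(0) = 0
q′(0) = 1/2
q′′(0) = 0
q′′′(0) = -1/8
q^(4)(0) = 0
q^(5)(0) = 9/32
The Taylor polynomial is Σ q^(k)(0)/k! · w^k.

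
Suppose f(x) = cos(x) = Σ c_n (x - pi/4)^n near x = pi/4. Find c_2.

Compute the successive derivatives at the expansion point and divide by k!.
[(x - pi/4)^0] = sqrt(2)/2;  [(x - pi/4)^1] = -sqrt(2)/2;  [(x - pi/4)^2] = -sqrt(2)/4.

-sqrt(2)/4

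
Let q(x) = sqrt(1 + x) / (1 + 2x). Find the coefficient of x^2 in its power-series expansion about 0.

23/8

Multiply the two series term by term and collect like powers.
[x^0] = 1;  [x^1] = -3/2;  [x^2] = 23/8.
So c_2 = q′′(0)/2! = 23/8.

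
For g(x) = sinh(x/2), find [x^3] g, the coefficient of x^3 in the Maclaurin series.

1/48

g(0) = 0
g′(0) = 1/2
g′′(0) = 0
g′′′(0) = 1/8
So c_3 = g′′′(0)/3! = 1/48.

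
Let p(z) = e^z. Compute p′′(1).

e

Compute the successive derivatives at the expansion point and divide by k!.
From the series, [(z - 1)^2] p = e/2; multiply by 2! = 2 to get e.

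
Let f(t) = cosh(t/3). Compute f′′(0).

1/9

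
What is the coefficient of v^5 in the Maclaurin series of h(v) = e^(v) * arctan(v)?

Multiply the two series term by term and collect like powers.
h(0) = 0
h′(0) = 1
h′′(0) = 2
h′′′(0) = 1
h^(4)(0) = -4
h^(5)(0) = 9
So c_5 = h^(5)(0)/5! = 3/40.

3/40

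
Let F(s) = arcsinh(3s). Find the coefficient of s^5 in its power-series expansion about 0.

729/40

[s^0] = 0;  [s^1] = 3;  [s^2] = 0;  [s^3] = -9/2;  [s^4] = 0;  [s^5] = 729/40.
So c_5 = F^(5)(0)/5! = 729/40.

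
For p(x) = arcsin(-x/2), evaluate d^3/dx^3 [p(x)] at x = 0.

Use the known series and substitute for the argument.
From the series, [x^3] p = -1/48; multiply by 3! = 6 to get -1/8.

-1/8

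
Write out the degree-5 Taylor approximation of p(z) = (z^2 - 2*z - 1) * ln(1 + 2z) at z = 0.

64*z^5/15 - 10*z^4/3 + 10*z^3/3 - 2*z^2 - 2*z

Shift and add copies of the series according to the polynomial's terms.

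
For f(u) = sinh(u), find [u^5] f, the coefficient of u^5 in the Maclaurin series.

1/120

[u^0] = 0;  [u^1] = 1;  [u^2] = 0;  [u^3] = 1/6;  [u^4] = 0;  [u^5] = 1/120.
So c_5 = f^(5)(0)/5! = 1/120.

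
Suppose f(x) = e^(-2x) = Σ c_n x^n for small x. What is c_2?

2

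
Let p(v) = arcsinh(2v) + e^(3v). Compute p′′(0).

9

Expand each term separately and add.
The coefficient of v^2 in the expansion is 9/2, so p′′(0) = 2! * (9/2) = 9.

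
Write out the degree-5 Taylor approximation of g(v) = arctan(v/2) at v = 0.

Compute the successive derivatives at the expansion point and divide by k!.
[v^0] = 0;  [v^1] = 1/2;  [v^2] = 0;  [v^3] = -1/24;  [v^4] = 0;  [v^5] = 1/160.

v^5/160 - v^3/24 + v/2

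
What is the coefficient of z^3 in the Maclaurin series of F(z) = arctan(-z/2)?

1/24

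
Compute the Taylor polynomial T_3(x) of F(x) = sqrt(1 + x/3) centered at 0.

F(0) = 1
F′(0) = 1/6
F′′(0) = -1/36
F′′′(0) = 1/72
Then c_k = F^(k)(0)/k! gives each Taylor coefficient.

x^3/432 - x^2/72 + x/6 + 1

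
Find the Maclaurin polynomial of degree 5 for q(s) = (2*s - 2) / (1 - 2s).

-32*s^5 - 16*s^4 - 8*s^3 - 4*s^2 - 2*s - 2

Distribute the polynomial across the series and collect like powers.
q(0) = -2
q′(0) = -2
q′′(0) = -8
q′′′(0) = -48
q^(4)(0) = -384
q^(5)(0) = -3840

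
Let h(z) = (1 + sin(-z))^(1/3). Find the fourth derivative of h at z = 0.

Let u equal the inner series; expand the outer function in u and truncate.
The coefficient of z^4 in the expansion is -1/243, so h^(4)(0) = 4! * (-1/243) = -8/81.

-8/81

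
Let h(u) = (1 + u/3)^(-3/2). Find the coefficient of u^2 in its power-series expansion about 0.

5/24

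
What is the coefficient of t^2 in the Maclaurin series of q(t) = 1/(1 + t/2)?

1/4

[t^0] = 1;  [t^1] = -1/2;  [t^2] = 1/4.
So c_2 = q′′(0)/2! = 1/4.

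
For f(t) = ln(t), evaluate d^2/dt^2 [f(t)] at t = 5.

From the series, [(t - 5)^2] f = -1/50; multiply by 2! = 2 to get -1/25.

-1/25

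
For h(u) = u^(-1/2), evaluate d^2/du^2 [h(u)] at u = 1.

3/4

Apply the Taylor formula c_k = f^(k)(a)/k!.
From the series, [(u - 1)^2] h = 3/8; multiply by 2! = 2 to get 3/4.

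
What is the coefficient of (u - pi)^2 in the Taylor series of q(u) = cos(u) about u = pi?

q(pi) = -1
q′(pi) = 0
q′′(pi) = 1
The Taylor polynomial is Σ q^(k)(pi)/k! · (u - pi)^k.

1/2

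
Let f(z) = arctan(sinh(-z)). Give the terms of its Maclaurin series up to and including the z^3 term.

z^3/6 - z

Substitute the inner expansion into the outer series and collect powers.
f(0) = 0
f′(0) = -1
f′′(0) = 0
f′′′(0) = 1
The Taylor polynomial is Σ f^(k)(0)/k! · z^k.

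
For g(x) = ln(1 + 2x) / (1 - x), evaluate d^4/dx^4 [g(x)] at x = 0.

Use 1/(1 - r) = Σ r^k on the denominator, then take the Cauchy product.
The coefficient of x^4 in the expansion is -4/3, so g^(4)(0) = 4! * (-4/3) = -32.

-32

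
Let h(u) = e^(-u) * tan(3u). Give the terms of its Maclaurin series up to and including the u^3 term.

Write out both Maclaurin series and multiply, keeping only the needed powers.

21*u^3/2 - 3*u^2 + 3*u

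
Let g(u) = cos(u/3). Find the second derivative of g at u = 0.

The coefficient of u^2 in the expansion is -1/18, so g′′(0) = 2! * (-1/18) = -1/9.

-1/9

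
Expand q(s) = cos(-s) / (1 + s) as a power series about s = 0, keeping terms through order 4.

Take the Cauchy product of the two expansions.

13*s^4/24 - s^3/2 + s^2/2 - s + 1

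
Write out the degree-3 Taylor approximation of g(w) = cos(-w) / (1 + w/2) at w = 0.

w^3/8 - w^2/4 - w/2 + 1

Multiply the two series term by term and collect like powers.
g(0) = 1
g′(0) = -1/2
g′′(0) = -1/2
g′′′(0) = 3/4
The Taylor polynomial is Σ g^(k)(0)/k! · w^k.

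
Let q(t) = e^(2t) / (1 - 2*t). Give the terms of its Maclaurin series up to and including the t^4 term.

Expand 1/(denominator) as a geometric series and multiply by the numerator's series.
q(0) = 1
q′(0) = 4
q′′(0) = 20
q′′′(0) = 128
q^(4)(0) = 1040

130*t^4/3 + 64*t^3/3 + 10*t^2 + 4*t + 1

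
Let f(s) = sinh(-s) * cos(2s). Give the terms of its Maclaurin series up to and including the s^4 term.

11*s^3/6 - s

Expand each factor separately, then convolve coefficients.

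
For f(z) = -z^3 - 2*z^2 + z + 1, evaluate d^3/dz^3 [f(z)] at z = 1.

The coefficient of (z - 1)^3 in the expansion is -1, so f′′′(1) = 3! * (-1) = -6.

-6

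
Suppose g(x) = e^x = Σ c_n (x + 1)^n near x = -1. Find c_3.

g(-1) = e^(-1)
g′(-1) = e^(-1)
g′′(-1) = e^(-1)
g′′′(-1) = e^(-1)
Dividing each by k! gives the coefficients c_0, ..., c_3.

e^(-1)/6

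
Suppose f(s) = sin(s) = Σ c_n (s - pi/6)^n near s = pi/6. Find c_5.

Differentiate repeatedly and evaluate at the center.
[(s - pi/6)^0] = 1/2;  [(s - pi/6)^1] = sqrt(3)/2;  [(s - pi/6)^2] = -1/4;  [(s - pi/6)^3] = -sqrt(3)/12;  [(s - pi/6)^4] = 1/48;  [(s - pi/6)^5] = sqrt(3)/240.

sqrt(3)/240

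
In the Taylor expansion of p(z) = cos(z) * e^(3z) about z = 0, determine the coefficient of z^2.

Take the Cauchy product of the two expansions.
p(0) = 1
p′(0) = 3
p′′(0) = 8

4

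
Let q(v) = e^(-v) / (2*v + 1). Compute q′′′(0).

-79

Expand 1/(denominator) as a geometric series and multiply by the numerator's series.
From the series, [v^3] q = -79/6; multiply by 3! = 6 to get -79.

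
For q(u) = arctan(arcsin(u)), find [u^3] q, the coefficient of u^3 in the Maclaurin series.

Compose series: expand the inner function first, then feed it into the outer expansion.

-1/6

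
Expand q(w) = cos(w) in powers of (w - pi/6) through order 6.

-sqrt(3)*(w - pi/6)^6/1440 - (w - pi/6)^5/240 + sqrt(3)*(w - pi/6)^4/48 + (w - pi/6)^3/12 - sqrt(3)*(w - pi/6)^2/4 - (w - pi/6)/2 + sqrt(3)/2

[(w - pi/6)^0] = sqrt(3)/2;  [(w - pi/6)^1] = -1/2;  [(w - pi/6)^2] = -sqrt(3)/4;  [(w - pi/6)^3] = 1/12;  [(w - pi/6)^4] = sqrt(3)/48;  [(w - pi/6)^5] = -1/240;  [(w - pi/6)^6] = -sqrt(3)/1440.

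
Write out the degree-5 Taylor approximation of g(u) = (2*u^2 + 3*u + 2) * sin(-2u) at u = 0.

Distribute the polynomial across the series and collect like powers.
g(0) = 0
g′(0) = -4
g′′(0) = -12
g′′′(0) = -8
g^(4)(0) = 96
g^(5)(0) = 256
The Taylor polynomial is Σ g^(k)(0)/k! · u^k.

32*u^5/15 + 4*u^4 - 4*u^3/3 - 6*u^2 - 4*u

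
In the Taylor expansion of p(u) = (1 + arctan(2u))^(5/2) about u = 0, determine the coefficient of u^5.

51/8

Compose series: expand the inner function first, then feed it into the outer expansion.
p(0) = 1
p′(0) = 5
p′′(0) = 15
p′′′(0) = -25
p^(4)(0) = -495
p^(5)(0) = 765
So c_5 = p^(5)(0)/5! = 51/8.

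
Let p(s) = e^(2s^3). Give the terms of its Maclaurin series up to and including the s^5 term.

Use the known series and substitute for the argument.
p(0) = 1
p′(0) = 0
p′′(0) = 0
p′′′(0) = 12
p^(4)(0) = 0
p^(5)(0) = 0

2*s^3 + 1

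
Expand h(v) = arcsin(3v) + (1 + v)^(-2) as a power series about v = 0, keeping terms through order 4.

5*v^4 + v^3/2 + 3*v^2 + v + 1

Combine the two series term by term.
[v^0] = 1;  [v^1] = 1;  [v^2] = 3;  [v^3] = 1/2;  [v^4] = 5.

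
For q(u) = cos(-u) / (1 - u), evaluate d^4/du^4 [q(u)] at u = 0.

Expand 1/(denominator) as a geometric series and multiply by the numerator's series.
The coefficient of u^4 in the expansion is 13/24, so q^(4)(0) = 4! * (13/24) = 13.

13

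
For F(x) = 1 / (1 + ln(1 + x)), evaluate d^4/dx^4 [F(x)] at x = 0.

Write 1/(1+u) = 1 - u + u^2 - u^3 + ... and substitute the series for u.
From the series, [x^4] F = 11/3; multiply by 4! = 24 to get 88.

88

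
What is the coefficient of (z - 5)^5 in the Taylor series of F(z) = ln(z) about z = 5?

F(5) = ln(5)
F′(5) = 1/5
F′′(5) = -1/25
F′′′(5) = 2/125
F^(4)(5) = -6/625
F^(5)(5) = 24/3125

1/15625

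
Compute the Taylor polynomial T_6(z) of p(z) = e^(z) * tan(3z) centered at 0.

1357*z^6/40 + 1481*z^5/40 + 19*z^4/2 + 21*z^3/2 + 3*z^2 + 3*z

Multiply the two series term by term and collect like powers.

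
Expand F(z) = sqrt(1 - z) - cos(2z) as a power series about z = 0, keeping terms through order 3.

-z^3/16 + 15*z^2/8 - z/2

Add the two expansions coefficient-wise.
F(0) = 0
F′(0) = -1/2
F′′(0) = 15/4
F′′′(0) = -3/8
Dividing each by k! gives the coefficients c_0, ..., c_3.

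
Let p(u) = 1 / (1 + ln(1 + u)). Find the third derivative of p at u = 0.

Expand as Σ (-1)^k u^k with u equal to the inner function's series.
From the series, [u^3] p = -7/3; multiply by 3! = 6 to get -14.

-14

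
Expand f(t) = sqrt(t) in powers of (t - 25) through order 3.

f(25) = 5
f′(25) = 1/10
f′′(25) = -1/500
f′′′(25) = 3/25000

(t - 25)^3/50000 - (t - 25)^2/1000 + (t - 25)/10 + 5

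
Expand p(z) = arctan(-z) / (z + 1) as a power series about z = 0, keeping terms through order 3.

Multiply the numerator's expansion by the denominator's geometric series.
p(0) = 0
p′(0) = -1
p′′(0) = 2
p′′′(0) = -4

-2*z^3/3 + z^2 - z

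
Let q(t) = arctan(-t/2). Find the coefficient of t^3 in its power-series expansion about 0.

[t^0] = 0;  [t^1] = -1/2;  [t^2] = 0;  [t^3] = 1/24.

1/24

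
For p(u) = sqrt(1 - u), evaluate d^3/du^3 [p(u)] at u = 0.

-3/8

Apply the Taylor formula c_k = f^(k)(a)/k!.
The coefficient of u^3 in the expansion is -1/16, so p′′′(0) = 3! * (-1/16) = -3/8.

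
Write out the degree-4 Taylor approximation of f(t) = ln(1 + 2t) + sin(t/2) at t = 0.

Expand each term separately and add.

-4*t^4 + 127*t^3/48 - 2*t^2 + 5*t/2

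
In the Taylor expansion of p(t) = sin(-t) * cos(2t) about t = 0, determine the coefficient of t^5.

-121/120

Take the Cauchy product of the two expansions.
[t^0] = 0;  [t^1] = -1;  [t^2] = 0;  [t^3] = 13/6;  [t^4] = 0;  [t^5] = -121/120.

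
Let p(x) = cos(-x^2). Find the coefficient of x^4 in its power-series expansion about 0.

-1/2

Compute the successive derivatives at the expansion point and divide by k!.
p(0) = 1
p′(0) = 0
p′′(0) = 0
p′′′(0) = 0
p^(4)(0) = -12
Dividing each by k! gives the coefficients c_0, ..., c_4.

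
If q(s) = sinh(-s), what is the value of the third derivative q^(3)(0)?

-1

Use the known series and substitute for the argument.
From the series, [s^3] q = -1/6; multiply by 3! = 6 to get -1.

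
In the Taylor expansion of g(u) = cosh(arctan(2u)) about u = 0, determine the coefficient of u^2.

2

Plug the Maclaurin series of the inner function into that of the outer and collect terms.
g(0) = 1
g′(0) = 0
g′′(0) = 4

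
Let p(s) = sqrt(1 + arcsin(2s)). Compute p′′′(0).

7

Let u equal the inner series; expand the outer function in u and truncate.
From the series, [s^3] p = 7/6; multiply by 3! = 6 to get 7.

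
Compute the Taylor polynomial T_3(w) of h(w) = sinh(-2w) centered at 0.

-4*w^3/3 - 2*w

Compute the successive derivatives at the expansion point and divide by k!.
h(0) = 0
h′(0) = -2
h′′(0) = 0
h′′′(0) = -8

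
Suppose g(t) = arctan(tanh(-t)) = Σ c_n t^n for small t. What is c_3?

2/3

Substitute the inner expansion into the outer series and collect powers.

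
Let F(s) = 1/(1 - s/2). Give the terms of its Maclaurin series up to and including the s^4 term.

s^4/16 + s^3/8 + s^2/4 + s/2 + 1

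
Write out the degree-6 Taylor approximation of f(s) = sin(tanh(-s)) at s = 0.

-37*s^5/120 + s^3/2 - s

Compose series: expand the inner function first, then feed it into the outer expansion.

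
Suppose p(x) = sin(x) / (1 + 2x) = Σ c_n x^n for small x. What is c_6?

-1841/60

Expand each factor separately, then convolve coefficients.
[x^0] = 0;  [x^1] = 1;  [x^2] = -2;  [x^3] = 23/6;  [x^4] = -23/3;  [x^5] = 1841/120;  [x^6] = -1841/60.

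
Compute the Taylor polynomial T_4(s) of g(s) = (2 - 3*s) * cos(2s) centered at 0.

4*s^4/3 + 6*s^3 - 4*s^2 - 3*s + 2

Multiply each power in the prefactor through the base expansion.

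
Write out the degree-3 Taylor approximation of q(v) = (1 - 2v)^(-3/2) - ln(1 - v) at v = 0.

107*v^3/6 + 8*v^2 + 4*v + 1

Add the two expansions coefficient-wise.
[v^0] = 1;  [v^1] = 4;  [v^2] = 8;  [v^3] = 107/6.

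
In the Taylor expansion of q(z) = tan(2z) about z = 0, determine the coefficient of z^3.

8/3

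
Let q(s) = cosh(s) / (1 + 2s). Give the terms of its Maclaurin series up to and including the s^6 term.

51961*s^6/720 - 433*s^5/12 + 433*s^4/24 - 9*s^3 + 9*s^2/2 - 2*s + 1

Take the Cauchy product of the two expansions.
[s^0] = 1;  [s^1] = -2;  [s^2] = 9/2;  [s^3] = -9;  [s^4] = 433/24;  [s^5] = -433/12;  [s^6] = 51961/720.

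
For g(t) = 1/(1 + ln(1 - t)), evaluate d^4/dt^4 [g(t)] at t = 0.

Substitute the inner expansion into the outer series and collect powers.
The coefficient of t^4 in the expansion is 11/3, so g^(4)(0) = 4! * (11/3) = 88.

88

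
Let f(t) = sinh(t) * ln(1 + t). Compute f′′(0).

2

Take the Cauchy product of the two expansions.
From the series, [t^2] f = 1; multiply by 2! = 2 to get 2.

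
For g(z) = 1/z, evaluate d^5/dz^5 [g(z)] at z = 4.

Apply the Taylor formula c_k = f^(k)(a)/k!.
From the series, [(z - 4)^5] g = -1/4096; multiply by 5! = 120 to get -15/512.

-15/512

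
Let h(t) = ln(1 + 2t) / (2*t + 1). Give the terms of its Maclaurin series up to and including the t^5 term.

1096*t^5/15 - 100*t^4/3 + 44*t^3/3 - 6*t^2 + 2*t

Use 1/(1 - r) = Σ r^k on the denominator, then take the Cauchy product.
h(0) = 0
h′(0) = 2
h′′(0) = -12
h′′′(0) = 88
h^(4)(0) = -800
h^(5)(0) = 8768
Dividing each by k! gives the coefficients c_0, ..., c_5.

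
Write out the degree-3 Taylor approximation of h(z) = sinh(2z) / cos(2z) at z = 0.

Write the quotient as an unknown series and match coefficients against numerator = denominator · series.
h(0) = 0
h′(0) = 2
h′′(0) = 0
h′′′(0) = 32

16*z^3/3 + 2*z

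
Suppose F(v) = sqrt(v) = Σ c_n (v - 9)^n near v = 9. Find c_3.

1/3888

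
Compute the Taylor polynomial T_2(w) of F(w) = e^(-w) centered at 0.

w^2/2 - w + 1

F(0) = 1
F′(0) = -1
F′′(0) = 1
Then c_k = F^(k)(0)/k! gives each Taylor coefficient.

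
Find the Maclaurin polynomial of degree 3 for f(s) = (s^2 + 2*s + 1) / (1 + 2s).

-2*s^3 + s^2 + 1

Shift and add copies of the series according to the polynomial's terms.
f(0) = 1
f′(0) = 0
f′′(0) = 2
f′′′(0) = -12
The Taylor polynomial is Σ f^(k)(0)/k! · s^k.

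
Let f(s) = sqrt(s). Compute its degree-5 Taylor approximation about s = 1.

7*(s - 1)^5/256 - 5*(s - 1)^4/128 + (s - 1)^3/16 - (s - 1)^2/8 + (s - 1)/2 + 1

Differentiate repeatedly and evaluate at the center.
f(1) = 1
f′(1) = 1/2
f′′(1) = -1/4
f′′′(1) = 3/8
f^(4)(1) = -15/16
f^(5)(1) = 105/32
Dividing each by k! gives the coefficients c_0, ..., c_5.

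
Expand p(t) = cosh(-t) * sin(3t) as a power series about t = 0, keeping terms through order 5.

Take the Cauchy product of the two expansions.
p(0) = 0
p′(0) = 3
p′′(0) = 0
p′′′(0) = -18
p^(4)(0) = 0
p^(5)(0) = -12

-t^5/10 - 3*t^3 + 3*t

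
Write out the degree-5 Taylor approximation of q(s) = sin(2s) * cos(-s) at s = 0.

61*s^5/60 - 7*s^3/3 + 2*s

Take the Cauchy product of the two expansions.
q(0) = 0
q′(0) = 2
q′′(0) = 0
q′′′(0) = -14
q^(4)(0) = 0
q^(5)(0) = 122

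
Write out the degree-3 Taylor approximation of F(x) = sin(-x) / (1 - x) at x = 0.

-5*x^3/6 - x^2 - x

Use 1/(1 - r) = Σ r^k on the denominator, then take the Cauchy product.
F(0) = 0
F′(0) = -1
F′′(0) = -2
F′′′(0) = -5
Dividing each by k! gives the coefficients c_0, ..., c_3.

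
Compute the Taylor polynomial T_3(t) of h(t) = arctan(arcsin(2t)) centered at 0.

Compose series: expand the inner function first, then feed it into the outer expansion.
h(0) = 0
h′(0) = 2
h′′(0) = 0
h′′′(0) = -8
The Taylor polynomial is Σ h^(k)(0)/k! · t^k.

-4*t^3/3 + 2*t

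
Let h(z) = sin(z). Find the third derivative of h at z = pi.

The coefficient of (z - pi)^3 in the expansion is 1/6, so h′′′(pi) = 3! * (1/6) = 1.

1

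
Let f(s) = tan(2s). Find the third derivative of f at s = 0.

16

Use the known series and substitute for the argument.
The coefficient of s^3 in the expansion is 8/3, so f′′′(0) = 3! * (8/3) = 16.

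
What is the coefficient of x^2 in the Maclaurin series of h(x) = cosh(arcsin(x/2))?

Substitute the inner expansion into the outer series and collect powers.
[x^0] = 1;  [x^1] = 0;  [x^2] = 1/8.

1/8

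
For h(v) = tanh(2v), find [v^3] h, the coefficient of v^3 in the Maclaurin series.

h(0) = 0
h′(0) = 2
h′′(0) = 0
h′′′(0) = -16
Dividing each by k! gives the coefficients c_0, ..., c_3.

-8/3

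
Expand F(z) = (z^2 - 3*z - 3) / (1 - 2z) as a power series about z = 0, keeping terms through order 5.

-136*z^5 - 68*z^4 - 34*z^3 - 17*z^2 - 9*z - 3

Multiply each power in the prefactor through the base expansion.
[z^0] = -3;  [z^1] = -9;  [z^2] = -17;  [z^3] = -34;  [z^4] = -68;  [z^5] = -136.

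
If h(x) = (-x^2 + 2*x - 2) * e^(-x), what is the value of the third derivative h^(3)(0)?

Multiply each power in the prefactor through the base expansion.
The coefficient of x^3 in the expansion is 7/3, so h′′′(0) = 3! * (7/3) = 14.

14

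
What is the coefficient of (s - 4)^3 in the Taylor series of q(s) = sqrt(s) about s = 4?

Compute the successive derivatives at the expansion point and divide by k!.
[(s - 4)^0] = 2;  [(s - 4)^1] = 1/4;  [(s - 4)^2] = -1/64;  [(s - 4)^3] = 1/512.
So c_3 = q′′′(4)/3! = 1/512.

1/512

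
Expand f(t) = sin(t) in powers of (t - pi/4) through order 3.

-sqrt(2)*(t - pi/4)^3/12 - sqrt(2)*(t - pi/4)^2/4 + sqrt(2)*(t - pi/4)/2 + sqrt(2)/2

Compute the successive derivatives at the expansion point and divide by k!.
[(t - pi/4)^0] = sqrt(2)/2;  [(t - pi/4)^1] = sqrt(2)/2;  [(t - pi/4)^2] = -sqrt(2)/4;  [(t - pi/4)^3] = -sqrt(2)/12.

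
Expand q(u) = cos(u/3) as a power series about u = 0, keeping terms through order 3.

1 - u^2/18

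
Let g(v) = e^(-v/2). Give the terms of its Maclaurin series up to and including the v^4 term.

g(0) = 1
g′(0) = -1/2
g′′(0) = 1/4
g′′′(0) = -1/8
g^(4)(0) = 1/16

v^4/384 - v^3/48 + v^2/8 - v/2 + 1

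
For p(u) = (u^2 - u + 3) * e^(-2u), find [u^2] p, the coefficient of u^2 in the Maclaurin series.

Distribute the polynomial across the series and collect like powers.
p(0) = 3
p′(0) = -7
p′′(0) = 18

9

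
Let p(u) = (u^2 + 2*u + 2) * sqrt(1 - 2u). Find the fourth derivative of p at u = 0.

-66

Shift and add copies of the series according to the polynomial's terms.
The coefficient of u^4 in the expansion is -11/4, so p^(4)(0) = 4! * (-11/4) = -66.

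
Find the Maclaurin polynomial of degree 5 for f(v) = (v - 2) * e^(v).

Distribute the polynomial across the series and collect like powers.
[v^0] = -2;  [v^1] = -1;  [v^2] = 0;  [v^3] = 1/6;  [v^4] = 1/12;  [v^5] = 1/40.

v^5/40 + v^4/12 + v^3/6 - v - 2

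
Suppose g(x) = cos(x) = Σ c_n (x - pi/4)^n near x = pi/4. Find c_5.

Compute the successive derivatives at the expansion point and divide by k!.
So c_5 = g^(5)(pi/4)/5! = -sqrt(2)/240.

-sqrt(2)/240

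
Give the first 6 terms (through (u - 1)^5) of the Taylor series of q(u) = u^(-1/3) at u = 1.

[(u - 1)^0] = 1;  [(u - 1)^1] = -1/3;  [(u - 1)^2] = 2/9;  [(u - 1)^3] = -14/81;  [(u - 1)^4] = 35/243;  [(u - 1)^5] = -91/729.

-91*(u - 1)^5/729 + 35*(u - 1)^4/243 - 14*(u - 1)^3/81 + 2*(u - 1)^2/9 - (u - 1)/3 + 1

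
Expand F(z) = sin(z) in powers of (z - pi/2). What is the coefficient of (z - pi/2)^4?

F(pi/2) = 1
F′(pi/2) = 0
F′′(pi/2) = -1
F′′′(pi/2) = 0
F^(4)(pi/2) = 1
So c_4 = F^(4)(pi/2)/4! = 1/24.

1/24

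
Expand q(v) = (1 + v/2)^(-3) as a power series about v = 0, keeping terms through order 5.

-21*v^5/32 + 15*v^4/16 - 5*v^3/4 + 3*v^2/2 - 3*v/2 + 1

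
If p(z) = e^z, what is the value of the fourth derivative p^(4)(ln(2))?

2

Compute the successive derivatives at the expansion point and divide by k!.
The coefficient of (z - ln(2))^4 in the expansion is 1/12, so p^(4)(ln(2)) = 4! * (1/12) = 2.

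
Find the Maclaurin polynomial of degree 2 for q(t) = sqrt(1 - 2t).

-t^2/2 - t + 1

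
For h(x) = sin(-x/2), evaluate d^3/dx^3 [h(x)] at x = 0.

1/8

The coefficient of x^3 in the expansion is 1/48, so h′′′(0) = 3! * (1/48) = 1/8.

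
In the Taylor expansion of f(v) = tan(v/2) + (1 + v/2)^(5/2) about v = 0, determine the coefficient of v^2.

Combine the two series term by term.
f(0) = 1
f′(0) = 7/4
f′′(0) = 15/16

15/32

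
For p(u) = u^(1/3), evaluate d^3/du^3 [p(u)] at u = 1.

The coefficient of (u - 1)^3 in the expansion is 5/81, so p′′′(1) = 3! * (5/81) = 10/27.

10/27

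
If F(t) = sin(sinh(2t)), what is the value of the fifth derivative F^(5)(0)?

Plug the Maclaurin series of the inner function into that of the outer and collect terms.
The coefficient of t^5 in the expansion is -32/15, so F^(5)(0) = 5! * (-32/15) = -256.

-256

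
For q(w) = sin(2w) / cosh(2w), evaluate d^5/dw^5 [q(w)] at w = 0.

Divide the numerator series by the denominator series (power-series long division).
The coefficient of w^5 in the expansion is 48/5, so q^(5)(0) = 5! * (48/5) = 1152.

1152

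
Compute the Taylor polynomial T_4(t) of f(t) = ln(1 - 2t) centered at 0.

[t^0] = 0;  [t^1] = -2;  [t^2] = -2;  [t^3] = -8/3;  [t^4] = -4.

-4*t^4 - 8*t^3/3 - 2*t^2 - 2*t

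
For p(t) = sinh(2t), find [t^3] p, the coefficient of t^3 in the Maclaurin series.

p(0) = 0
p′(0) = 2
p′′(0) = 0
p′′′(0) = 8
The Taylor polynomial is Σ p^(k)(0)/k! · t^k.

4/3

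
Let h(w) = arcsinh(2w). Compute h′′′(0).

The coefficient of w^3 in the expansion is -4/3, so h′′′(0) = 3! * (-4/3) = -8.

-8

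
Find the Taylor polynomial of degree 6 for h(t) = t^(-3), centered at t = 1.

[(t - 1)^0] = 1;  [(t - 1)^1] = -3;  [(t - 1)^2] = 6;  [(t - 1)^3] = -10;  [(t - 1)^4] = 15;  [(t - 1)^5] = -21;  [(t - 1)^6] = 28.

28*(t - 1)^6 - 21*(t - 1)^5 + 15*(t - 1)^4 - 10*(t - 1)^3 + 6*(t - 1)^2 - 3*(t - 1) + 1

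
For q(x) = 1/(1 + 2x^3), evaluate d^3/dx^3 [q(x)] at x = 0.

The coefficient of x^3 in the expansion is -2, so q′′′(0) = 3! * (-2) = -12.

-12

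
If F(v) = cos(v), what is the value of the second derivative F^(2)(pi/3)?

-1/2

Differentiate repeatedly and evaluate at the center.
The coefficient of (v - pi/3)^2 in the expansion is -1/4, so F′′(pi/3) = 2! * (-1/4) = -1/2.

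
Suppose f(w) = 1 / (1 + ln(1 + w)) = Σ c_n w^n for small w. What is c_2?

Write 1/(1+u) = 1 - u + u^2 - u^3 + ... and substitute the series for u.
[w^0] = 1;  [w^1] = -1;  [w^2] = 3/2.

3/2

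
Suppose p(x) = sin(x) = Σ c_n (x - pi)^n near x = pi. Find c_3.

1/6

Apply the Taylor formula c_k = f^(k)(a)/k!.
[(x - pi)^0] = 0;  [(x - pi)^1] = -1;  [(x - pi)^2] = 0;  [(x - pi)^3] = 1/6.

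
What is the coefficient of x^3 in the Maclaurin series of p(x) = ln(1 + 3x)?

Use the known series and substitute for the argument.
p(0) = 0
p′(0) = 3
p′′(0) = -9
p′′′(0) = 54
So c_3 = p′′′(0)/3! = 9.

9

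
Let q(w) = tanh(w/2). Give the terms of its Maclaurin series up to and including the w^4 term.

-w^3/24 + w/2

[w^0] = 0;  [w^1] = 1/2;  [w^2] = 0;  [w^3] = -1/24;  [w^4] = 0.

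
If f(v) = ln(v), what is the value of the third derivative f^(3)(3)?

The coefficient of (v - 3)^3 in the expansion is 1/81, so f′′′(3) = 3! * (1/81) = 2/27.

2/27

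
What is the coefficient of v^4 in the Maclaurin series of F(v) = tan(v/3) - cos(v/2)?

Add the two expansions coefficient-wise.
[v^0] = -1;  [v^1] = 1/3;  [v^2] = 1/8;  [v^3] = 1/81;  [v^4] = -1/384.

-1/384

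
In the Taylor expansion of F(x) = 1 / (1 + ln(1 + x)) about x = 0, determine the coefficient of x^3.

Write 1/(1+u) = 1 - u + u^2 - u^3 + ... and substitute the series for u.
F(0) = 1
F′(0) = -1
F′′(0) = 3
F′′′(0) = -14
Then c_k = F^(k)(0)/k! gives each Taylor coefficient.

-7/3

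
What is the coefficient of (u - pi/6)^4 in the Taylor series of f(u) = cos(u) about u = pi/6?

sqrt(3)/48

Use the known series and substitute for the argument.
f(pi/6) = sqrt(3)/2
f′(pi/6) = -1/2
f′′(pi/6) = -sqrt(3)/2
f′′′(pi/6) = 1/2
f^(4)(pi/6) = sqrt(3)/2
So c_4 = f^(4)(pi/6)/4! = sqrt(3)/48.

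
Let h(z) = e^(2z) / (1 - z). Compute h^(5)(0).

872

Multiply the two series term by term and collect like powers.
From the series, [z^5] h = 109/15; multiply by 5! = 120 to get 872.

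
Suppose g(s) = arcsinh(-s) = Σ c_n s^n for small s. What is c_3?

1/6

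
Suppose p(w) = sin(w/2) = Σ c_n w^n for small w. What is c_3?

c_3 = p′′′(0)/3! = -1/48.

-1/48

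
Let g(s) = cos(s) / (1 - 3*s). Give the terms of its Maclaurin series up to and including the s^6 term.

495989*s^6/720 + 1837*s^5/8 + 1837*s^4/24 + 51*s^3/2 + 17*s^2/2 + 3*s + 1

Use 1/(1 - r) = Σ r^k on the denominator, then take the Cauchy product.
g(0) = 1
g′(0) = 3
g′′(0) = 17
g′′′(0) = 153
g^(4)(0) = 1837
g^(5)(0) = 27555
g^(6)(0) = 495989
Dividing each by k! gives the coefficients c_0, ..., c_6.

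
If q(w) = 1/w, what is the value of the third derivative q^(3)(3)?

-2/27

The coefficient of (w - 3)^3 in the expansion is -1/81, so q′′′(3) = 3! * (-1/81) = -2/27.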